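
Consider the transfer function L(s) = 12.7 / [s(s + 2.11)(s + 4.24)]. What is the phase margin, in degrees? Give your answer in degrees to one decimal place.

Gain crossover: |L(jω)| = 1 at ω ≈ 1.19 rad s⁻¹.
∠L(j1.19) = −90° − arctan(1.19/2.11) − arctan(1.19/4.24) ≈ -135.11°
PM = 180° + (-135.11°) = 44.89°

44.9°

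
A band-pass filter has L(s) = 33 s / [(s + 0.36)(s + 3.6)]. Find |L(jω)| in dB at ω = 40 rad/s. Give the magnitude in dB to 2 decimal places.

|j40| = 40
|j40 + 0.36| = √(40² + 0.36²) = 40
|j40 + 3.6| = √(40² + 3.6²) = 40.16
|L(j40)| = 33 × 40 / (40 × 40.16) = 0.82165
20 log₁₀(0.82165) = -1.706 dB

-1.71 dB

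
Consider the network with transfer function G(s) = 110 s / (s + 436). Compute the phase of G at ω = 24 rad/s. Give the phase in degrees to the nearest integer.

∠(j24) = 90.00°
∠(j24 + 436) = arctan(24/436) = 3.15°
∠G(j24) = 90.00° − 3.15° = 86.85°

87°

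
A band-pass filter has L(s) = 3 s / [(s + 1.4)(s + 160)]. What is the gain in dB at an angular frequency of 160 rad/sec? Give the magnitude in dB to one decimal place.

|j160| = 160
|j160 + 1.4| = √(160² + 1.4²) = 160
|j160 + 160| = √(160² + 160²) = 226.3
|L(j160)| = 3 × 160 / (160 × 226.3) = 0.013258
20 log₁₀(0.013258) = -37.55 dB

-37.6 dB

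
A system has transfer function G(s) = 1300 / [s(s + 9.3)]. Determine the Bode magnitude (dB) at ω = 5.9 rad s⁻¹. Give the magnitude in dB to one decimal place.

26.0 dB

|j5.9 + 9.3| = √(5.9² + 9.3²) = 11.01
|j5.9| = 5.9
|G(j5.9)| = 1300 / (11.01 × 5.9) = 20.006
20 log₁₀(20.006) = 26.02 dB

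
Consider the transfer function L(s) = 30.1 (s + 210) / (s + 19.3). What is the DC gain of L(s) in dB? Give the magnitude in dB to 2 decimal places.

L(0) = 30.1 × 210 / 19.3 = 327.51
20 log₁₀(327.51) = 50.305 dB

50.30 dB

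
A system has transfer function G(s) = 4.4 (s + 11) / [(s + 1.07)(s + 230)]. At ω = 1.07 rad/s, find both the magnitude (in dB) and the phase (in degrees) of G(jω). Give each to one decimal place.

|G| = -17.1 dB, ∠G = -39.7 deg

|j1.07 + 11| = √(1.07² + 11²) = 11.05
|j1.07 + 1.07| = √(1.07² + 1.07²) = 1.513
|j1.07 + 230| = √(1.07² + 230²) = 230
|G(j1.07)| = 4.4 × 11.05 / (1.513 × 230) = 0.13972
20 log₁₀(0.13972) = -17.09 dB
∠(j1.07 + 11) = arctan(1.07/11) = 5.56°
∠(j1.07 + 1.07) = arctan(1.07/1.07) = 45.00°
∠(j1.07 + 230) = arctan(1.07/230) = 0.27°
∠G(j1.07) = 5.56° − (45.00° + 0.27°) = -39.71°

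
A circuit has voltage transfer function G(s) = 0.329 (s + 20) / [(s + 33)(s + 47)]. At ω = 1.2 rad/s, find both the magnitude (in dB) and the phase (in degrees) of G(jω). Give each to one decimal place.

|j1.2 + 20| = √(1.2² + 20²) = 20.04
|j1.2 + 33| = √(1.2² + 33²) = 33.02
|j1.2 + 47| = √(1.2² + 47²) = 47.02
|G(j1.2)| = 0.329 × 20.04 / (33.02 × 47.02) = 0.0042459
20 log₁₀(0.0042459) = -47.44 dB
∠(j1.2 + 20) = arctan(1.2/20) = 3.43°
∠(j1.2 + 33) = arctan(1.2/33) = 2.08°
∠(j1.2 + 47) = arctan(1.2/47) = 1.46°
∠G(j1.2) = 3.43° − (2.08° + 1.46°) = -0.11°

|G| = -47.4 dB, ∠G = -0.1°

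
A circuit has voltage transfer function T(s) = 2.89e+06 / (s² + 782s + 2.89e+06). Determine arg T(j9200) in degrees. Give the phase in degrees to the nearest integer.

-175°

∠[(j9200)² + 782(j9200) + 2.89e+06] = ∠[-8.175e+07 + j7.1944e+06] = 174.97°
∠T(j9200) = −174.97° = -174.97°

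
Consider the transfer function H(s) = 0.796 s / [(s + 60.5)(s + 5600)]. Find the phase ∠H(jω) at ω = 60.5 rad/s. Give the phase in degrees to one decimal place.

∠(j60.5) = 90.00°
∠(j60.5 + 60.5) = arctan(60.5/60.5) = 45.00°
∠(j60.5 + 5600) = arctan(60.5/5600) = 0.62°
∠H(j60.5) = 90.00° − (45.00° + 0.62°) = 44.38°

44.4°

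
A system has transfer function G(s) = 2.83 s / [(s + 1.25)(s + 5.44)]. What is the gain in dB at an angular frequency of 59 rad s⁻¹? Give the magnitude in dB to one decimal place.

-26.4 dB

|j59| = 59
|j59 + 1.25| = √(59² + 1.25²) = 59.01
|j59 + 5.44| = √(59² + 5.44²) = 59.25
|G(j59)| = 2.83 × 59 / (59.01 × 59.25) = 0.047753
20 log₁₀(0.047753) = -26.42 dB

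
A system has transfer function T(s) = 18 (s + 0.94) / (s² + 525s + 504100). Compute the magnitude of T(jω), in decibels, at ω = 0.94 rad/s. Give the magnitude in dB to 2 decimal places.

-86.47 dB

|j0.94 + 0.94| = √(0.94² + 0.94²) = 1.329
|(j0.94)² + 525(j0.94) + 504100| = |5.041e+05 + j493.5| = 5.041e+05
|T(j0.94)| = 18 × 1.329 / 5.041e+05 = 4.7468e-05
20 log₁₀(4.7468e-05) = -86.472 dB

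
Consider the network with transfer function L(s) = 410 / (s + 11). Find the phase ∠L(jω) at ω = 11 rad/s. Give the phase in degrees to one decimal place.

∠(j11 + 11) = arctan(11/11) = 45.00°
∠L(j11) = −45.00° = -45.00°

-45.0°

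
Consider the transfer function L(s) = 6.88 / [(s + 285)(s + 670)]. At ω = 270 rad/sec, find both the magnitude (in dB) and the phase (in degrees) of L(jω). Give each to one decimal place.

|L| = -92.3 dB, ∠L = -65.4°

|j270 + 285| = √(270² + 285²) = 392.6
|j270 + 670| = √(270² + 670²) = 722.4
|L(j270)| = 6.88 / (392.6 × 722.4) = 2.4261e-05
20 log₁₀(2.4261e-05) = -92.30 dB
∠(j270 + 285) = arctan(270/285) = 43.45°
∠(j270 + 670) = arctan(270/670) = 21.95°
∠L(j270) = − (43.45° + 21.95°) = -65.40°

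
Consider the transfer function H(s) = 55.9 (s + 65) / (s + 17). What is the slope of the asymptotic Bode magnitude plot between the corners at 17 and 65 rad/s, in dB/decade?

-20 dB/decade

In this band the factors already past their corner are: pole at 17; net slope = -20 dB/decade.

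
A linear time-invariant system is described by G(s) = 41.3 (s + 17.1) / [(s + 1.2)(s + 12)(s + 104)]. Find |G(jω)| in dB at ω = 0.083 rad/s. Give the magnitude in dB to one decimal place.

|j0.083 + 17.1| = √(0.083² + 17.1²) = 17.1
|j0.083 + 1.2| = √(0.083² + 1.2²) = 1.203
|j0.083 + 12| = √(0.083² + 12²) = 12
|j0.083 + 104| = √(0.083² + 104²) = 104
|G(j0.083)| = 41.3 × 17.1 / (1.203 × 12 × 104) = 0.47044
20 log₁₀(0.47044) = -6.55 dB

-6.5 dB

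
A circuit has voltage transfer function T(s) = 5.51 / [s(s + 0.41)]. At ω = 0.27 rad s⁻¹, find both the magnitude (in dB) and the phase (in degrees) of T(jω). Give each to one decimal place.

|T| = 32.4 dB, ∠T = -123.4°

|j0.27 + 0.41| = √(0.27² + 0.41²) = 0.4909
|j0.27| = 0.27
|T(j0.27)| = 5.51 / (0.4909 × 0.27) = 41.57
20 log₁₀(41.57) = 32.38 dB
∠(j0.27 + 0.41) = arctan(0.27/0.41) = 33.37°
∠(j0.27) = 90.00°
∠T(j0.27) = − (33.37° + 90.00°) = -123.37°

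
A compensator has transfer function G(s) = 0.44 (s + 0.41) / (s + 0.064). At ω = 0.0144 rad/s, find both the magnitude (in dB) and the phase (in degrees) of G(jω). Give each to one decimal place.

|G| = 8.8 dB, ∠G = -10.7°

|j0.0144 + 0.41| = √(0.0144² + 0.41²) = 0.4103
|j0.0144 + 0.064| = √(0.0144² + 0.064²) = 0.0656
|G(j0.0144)| = 0.44 × 0.4103 / 0.0656 = 2.7517
20 log₁₀(2.7517) = 8.79 dB
∠(j0.0144 + 0.41) = arctan(0.0144/0.41) = 2.01°
∠(j0.0144 + 0.064) = arctan(0.0144/0.064) = 12.68°
∠G(j0.0144) = 2.01° − 12.68° = -10.67°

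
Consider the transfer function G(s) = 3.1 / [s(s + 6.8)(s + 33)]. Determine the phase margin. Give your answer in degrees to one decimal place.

89.9°

Gain crossover: |G(jω)| = 1 at ω ≈ 0.0138 rad s⁻¹.
∠G(j0.0138) = −90° − arctan(0.0138/6.8) − arctan(0.0138/33) ≈ -90.14°
PM = 180° + (-90.14°) = 89.86°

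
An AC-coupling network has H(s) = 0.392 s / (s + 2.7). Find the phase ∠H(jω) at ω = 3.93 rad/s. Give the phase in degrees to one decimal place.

∠(j3.93) = 90.00°
∠(j3.93 + 2.7) = arctan(3.93/2.7) = 55.51°
∠H(j3.93) = 90.00° − 55.51° = 34.49°

34.5°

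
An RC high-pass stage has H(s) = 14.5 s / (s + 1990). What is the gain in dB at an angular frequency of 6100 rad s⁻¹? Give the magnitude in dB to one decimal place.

|j6100| = 6100
|j6100 + 1990| = √(6100² + 1990²) = 6416
|H(j6100)| = 14.5 × 6100 / 6416 = 13.785
20 log₁₀(13.785) = 22.79 dB

22.8 dB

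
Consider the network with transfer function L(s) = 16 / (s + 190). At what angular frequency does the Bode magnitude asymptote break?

190 rad/s

The single real pole at s = −190 gives a corner at ω = 190 rad/s.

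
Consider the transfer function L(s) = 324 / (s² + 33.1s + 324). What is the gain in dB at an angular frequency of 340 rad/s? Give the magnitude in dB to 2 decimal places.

-51.07 dB

|(j340)² + 33.1(j340) + 324| = |-1.1528e+05 + j11254| = 1.158e+05
|L(j340)| = 324 / 1.158e+05 = 0.0027973
20 log₁₀(0.0027973) = -51.065 dB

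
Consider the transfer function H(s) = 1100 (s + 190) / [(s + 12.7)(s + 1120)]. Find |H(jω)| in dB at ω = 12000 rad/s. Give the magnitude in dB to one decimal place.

-20.8 dB

|j12000 + 190| = √(12000² + 190²) = 1.2e+04
|j12000 + 12.7| = √(12000² + 12.7²) = 1.2e+04
|j12000 + 1120| = √(12000² + 1120²) = 1.205e+04
|H(j12000)| = 1100 × 1.2e+04 / (1.2e+04 × 1.205e+04) = 0.091281
20 log₁₀(0.091281) = -20.79 dB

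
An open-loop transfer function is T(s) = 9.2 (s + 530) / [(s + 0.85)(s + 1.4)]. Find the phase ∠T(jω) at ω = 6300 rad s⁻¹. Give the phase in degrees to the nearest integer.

∠(j6300 + 530) = arctan(6300/530) = 85.19°
∠(j6300 + 0.85) = arctan(6300/0.85) = 89.99°
∠(j6300 + 1.4) = arctan(6300/1.4) = 89.99°
∠T(j6300) = 85.19° − (89.99° + 89.99°) = -94.79°

-95°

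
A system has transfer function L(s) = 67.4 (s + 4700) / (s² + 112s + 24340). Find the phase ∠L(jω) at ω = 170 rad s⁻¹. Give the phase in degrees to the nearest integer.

-101°

∠(j170 + 4700) = arctan(170/4700) = 2.07°
∠[(j170)² + 112(j170) + 24340] = ∠[-4560 + j19040] = 103.47°
∠L(j170) = 2.07° − 103.47° = -101.40°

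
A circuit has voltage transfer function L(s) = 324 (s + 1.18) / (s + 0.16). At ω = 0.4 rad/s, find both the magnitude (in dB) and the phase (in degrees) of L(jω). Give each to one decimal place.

|L| = 59.4 dB, ∠L = -49.5 deg

|j0.4 + 1.18| = √(0.4² + 1.18²) = 1.246
|j0.4 + 0.16| = √(0.4² + 0.16²) = 0.4308
|L(j0.4)| = 324 × 1.246 / 0.4308 = 937.04
20 log₁₀(937.04) = 59.44 dB
∠(j0.4 + 1.18) = arctan(0.4/1.18) = 18.73°
∠(j0.4 + 0.16) = arctan(0.4/0.16) = 68.20°
∠L(j0.4) = 18.73° − 68.20° = -49.47°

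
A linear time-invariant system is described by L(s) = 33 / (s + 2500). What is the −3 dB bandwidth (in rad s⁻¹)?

For a single-pole low-pass, the −3 dB point is at the pole: ω = 2500 rad s⁻¹.

2500 rad s⁻¹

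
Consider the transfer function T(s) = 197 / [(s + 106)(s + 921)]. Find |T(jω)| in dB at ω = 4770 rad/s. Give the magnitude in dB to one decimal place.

|j4770 + 106| = √(4770² + 106²) = 4771
|j4770 + 921| = √(4770² + 921²) = 4858
|T(j4770)| = 197 / (4771 × 4858) = 8.4991e-06
20 log₁₀(8.4991e-06) = -101.41 dB

-101.4 dB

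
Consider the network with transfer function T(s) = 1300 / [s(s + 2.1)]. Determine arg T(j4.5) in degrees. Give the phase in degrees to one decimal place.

-155.0°

∠(j4.5 + 2.1) = arctan(4.5/2.1) = 64.98°
∠(j4.5) = 90.00°
∠T(j4.5) = − (64.98° + 90.00°) = -154.98°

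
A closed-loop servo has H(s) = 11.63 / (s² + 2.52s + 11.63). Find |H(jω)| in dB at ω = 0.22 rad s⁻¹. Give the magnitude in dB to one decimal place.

0.0 dB

|(j0.22)² + 2.52(j0.22) + 11.63| = |11.582 + j0.5544| = 11.59
|H(j0.22)| = 11.63 / 11.59 = 1.003
20 log₁₀(1.003) = 0.03 dB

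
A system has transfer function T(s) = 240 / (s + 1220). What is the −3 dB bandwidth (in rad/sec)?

For a single-pole low-pass, the −3 dB point is at the pole: ω = 1220 rad/sec.

1220 rad/sec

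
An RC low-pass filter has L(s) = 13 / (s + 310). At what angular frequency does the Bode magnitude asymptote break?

The single real pole at s = −310 gives a corner at ω = 310 rad s⁻¹.

310 rad s⁻¹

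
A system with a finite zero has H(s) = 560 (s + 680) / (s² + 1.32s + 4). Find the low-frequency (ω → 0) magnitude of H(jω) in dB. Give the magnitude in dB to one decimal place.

99.6 dB

H(0) = 560 × 680 / 4 = 95200
20 log₁₀(95200) = 99.57 dB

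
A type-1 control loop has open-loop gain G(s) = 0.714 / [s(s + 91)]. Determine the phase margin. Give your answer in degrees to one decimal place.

90.0°

Gain crossover: |G(jω)| = 1 at ω ≈ 0.00785 rad/s.
∠G(j0.00785) = −90° − arctan(0.00785/91) ≈ -90.00°
PM = 180° + (-90.00°) = 90.00°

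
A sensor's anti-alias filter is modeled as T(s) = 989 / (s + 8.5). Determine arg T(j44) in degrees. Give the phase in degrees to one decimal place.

-79.1°

∠(j44 + 8.5) = arctan(44/8.5) = 79.07°
∠T(j44) = −79.07° = -79.07°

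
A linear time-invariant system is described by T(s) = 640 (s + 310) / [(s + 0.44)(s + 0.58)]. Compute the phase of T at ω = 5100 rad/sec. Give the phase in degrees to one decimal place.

-93.5°

∠(j5100 + 310) = arctan(5100/310) = 86.52°
∠(j5100 + 0.44) = arctan(5100/0.44) = 90.00°
∠(j5100 + 0.58) = arctan(5100/0.58) = 89.99°
∠T(j5100) = 86.52° − (90.00° + 89.99°) = -93.47°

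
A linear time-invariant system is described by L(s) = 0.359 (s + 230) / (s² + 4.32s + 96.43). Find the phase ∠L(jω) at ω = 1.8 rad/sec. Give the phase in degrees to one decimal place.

∠(j1.8 + 230) = arctan(1.8/230) = 0.45°
∠[(j1.8)² + 4.32(j1.8) + 96.43] = ∠[93.19 + j7.776] = 4.77°
∠L(j1.8) = 0.45° − 4.77° = -4.32°

-4.3°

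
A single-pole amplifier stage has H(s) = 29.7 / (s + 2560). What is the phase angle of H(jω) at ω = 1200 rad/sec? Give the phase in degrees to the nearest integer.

-25 deg

∠(j1200 + 2560) = arctan(1200/2560) = 25.11°
∠H(j1200) = −25.11° = -25.11°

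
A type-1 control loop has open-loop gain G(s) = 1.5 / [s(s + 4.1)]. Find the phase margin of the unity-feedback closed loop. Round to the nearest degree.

Gain crossover: |G(jω)| = 1 at ω ≈ 0.364 rad s⁻¹.
∠G(j0.364) = −90° − arctan(0.364/4.1) ≈ -95.08°
PM = 180° + (-95.08°) = 84.92°

85°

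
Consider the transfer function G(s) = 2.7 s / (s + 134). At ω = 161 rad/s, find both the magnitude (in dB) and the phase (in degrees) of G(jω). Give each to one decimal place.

|G| = 6.3 dB, ∠G = 39.8 deg

|j161| = 161
|j161 + 134| = √(161² + 134²) = 209.5
|G(j161)| = 2.7 × 161 / 209.5 = 2.0753
20 log₁₀(2.0753) = 6.34 dB
∠(j161) = 90.00°
∠(j161 + 134) = arctan(161/134) = 50.23°
∠G(j161) = 90.00° − 50.23° = 39.77°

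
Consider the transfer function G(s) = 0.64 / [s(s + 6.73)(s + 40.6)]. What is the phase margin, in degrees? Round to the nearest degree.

90°

Gain crossover: |G(jω)| = 1 at ω ≈ 0.00234 rad/sec.
∠G(j0.00234) = −90° − arctan(0.00234/6.73) − arctan(0.00234/40.6) ≈ -90.02°
PM = 180° + (-90.02°) = 89.98°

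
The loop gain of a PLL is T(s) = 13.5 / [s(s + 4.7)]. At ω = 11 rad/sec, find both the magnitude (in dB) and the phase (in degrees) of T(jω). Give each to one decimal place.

|T| = -19.8 dB, ∠T = -156.9 deg

|j11 + 4.7| = √(11² + 4.7²) = 11.96
|j11| = 11
|T(j11)| = 13.5 / (11.96 × 11) = 0.1026
20 log₁₀(0.1026) = -19.78 dB
∠(j11 + 4.7) = arctan(11/4.7) = 66.86°
∠(j11) = 90.00°
∠T(j11) = − (66.86° + 90.00°) = -156.86°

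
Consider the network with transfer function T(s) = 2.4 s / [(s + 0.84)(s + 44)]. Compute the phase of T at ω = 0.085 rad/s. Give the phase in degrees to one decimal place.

∠(j0.085) = 90.00°
∠(j0.085 + 0.84) = arctan(0.085/0.84) = 5.78°
∠(j0.085 + 44) = arctan(0.085/44) = 0.11°
∠T(j0.085) = 90.00° − (5.78° + 0.11°) = 84.11°

84.1°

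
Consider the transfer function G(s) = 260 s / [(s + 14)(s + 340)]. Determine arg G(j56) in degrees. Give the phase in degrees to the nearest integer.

5°

∠(j56) = 90.00°
∠(j56 + 14) = arctan(56/14) = 75.96°
∠(j56 + 340) = arctan(56/340) = 9.35°
∠G(j56) = 90.00° − (75.96° + 9.35°) = 4.68°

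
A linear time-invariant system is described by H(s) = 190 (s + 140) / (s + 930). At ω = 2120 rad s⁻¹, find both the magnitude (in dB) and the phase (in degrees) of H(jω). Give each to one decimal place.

|H| = 44.8 dB, ∠H = 19.9°

|j2120 + 140| = √(2120² + 140²) = 2125
|j2120 + 930| = √(2120² + 930²) = 2315
|H(j2120)| = 190 × 2125 / 2315 = 174.37
20 log₁₀(174.37) = 44.83 dB
∠(j2120 + 140) = arctan(2120/140) = 86.22°
∠(j2120 + 930) = arctan(2120/930) = 66.31°
∠H(j2120) = 86.22° − 66.31° = 19.91°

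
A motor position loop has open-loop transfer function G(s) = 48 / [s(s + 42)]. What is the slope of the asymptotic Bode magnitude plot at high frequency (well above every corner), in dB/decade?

-40 dB/decade

With 0 zeros and 2 poles, the high-frequency asymptotic slope is 20 × (0 − 2) = -40 dB/decade.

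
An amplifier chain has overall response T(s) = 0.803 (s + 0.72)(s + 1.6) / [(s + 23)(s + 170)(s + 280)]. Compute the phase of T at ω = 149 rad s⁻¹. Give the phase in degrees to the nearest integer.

29 deg

∠(j149 + 0.72) = arctan(149/0.72) = 89.72°
∠(j149 + 1.6) = arctan(149/1.6) = 89.38°
∠(j149 + 23) = arctan(149/23) = 81.22°
∠(j149 + 170) = arctan(149/170) = 41.23°
∠(j149 + 280) = arctan(149/280) = 28.02°
∠T(j149) = 89.72° + 89.38° − (81.22° + 41.23° + 28.02°) = 28.63°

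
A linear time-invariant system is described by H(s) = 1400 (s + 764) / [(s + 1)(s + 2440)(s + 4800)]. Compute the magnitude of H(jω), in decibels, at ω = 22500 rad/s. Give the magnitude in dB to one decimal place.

|j22500 + 764| = √(22500² + 764²) = 2.251e+04
|j22500 + 1| = √(22500² + 1²) = 2.25e+04
|j22500 + 2440| = √(22500² + 2440²) = 2.263e+04
|j22500 + 4800| = √(22500² + 4800²) = 2.301e+04
|H(j22500)| = 1400 × 2.251e+04 / (2.25e+04 × 2.263e+04 × 2.301e+04) = 2.6904e-06
20 log₁₀(2.6904e-06) = -111.40 dB

-111.4 dB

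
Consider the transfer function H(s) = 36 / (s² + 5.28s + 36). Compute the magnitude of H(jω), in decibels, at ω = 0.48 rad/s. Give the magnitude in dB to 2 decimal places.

|(j0.48)² + 5.28(j0.48) + 36| = |35.77 + j2.5344| = 35.86
|H(j0.48)| = 36 / 35.86 = 1.0039
20 log₁₀(1.0039) = 0.034 dB

0.03 dB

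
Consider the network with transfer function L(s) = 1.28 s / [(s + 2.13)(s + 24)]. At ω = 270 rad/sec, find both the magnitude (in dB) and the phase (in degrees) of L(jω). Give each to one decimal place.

|L| = -46.5 dB, ∠L = -84.5°

|j270| = 270
|j270 + 2.13| = √(270² + 2.13²) = 270
|j270 + 24| = √(270² + 24²) = 271.1
|L(j270)| = 1.28 × 270 / (270 × 271.1) = 0.004722
20 log₁₀(0.004722) = -46.52 dB
∠(j270) = 90.00°
∠(j270 + 2.13) = arctan(270/2.13) = 89.55°
∠(j270 + 24) = arctan(270/24) = 84.92°
∠L(j270) = 90.00° − (89.55° + 84.92°) = -84.47°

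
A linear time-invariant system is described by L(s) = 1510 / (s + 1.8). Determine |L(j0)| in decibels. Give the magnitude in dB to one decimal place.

L(0) = 1510 / 1.8 = 838.89
20 log₁₀(838.89) = 58.47 dB

58.5 dB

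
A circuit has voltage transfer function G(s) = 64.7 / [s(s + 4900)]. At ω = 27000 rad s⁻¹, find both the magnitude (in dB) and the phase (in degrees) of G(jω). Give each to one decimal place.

|G| = -141.2 dB, ∠G = -169.7°

|j27000 + 4900| = √(27000² + 4900²) = 2.744e+04
|j27000| = 2.7e+04
|G(j27000)| = 64.7 / (2.744e+04 × 2.7e+04) = 8.7325e-08
20 log₁₀(8.7325e-08) = -141.18 dB
∠(j27000 + 4900) = arctan(27000/4900) = 79.71°
∠(j27000) = 90.00°
∠G(j27000) = − (79.71° + 90.00°) = -169.71°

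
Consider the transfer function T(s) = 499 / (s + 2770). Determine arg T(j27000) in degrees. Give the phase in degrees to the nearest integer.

∠(j27000 + 2770) = arctan(27000/2770) = 84.14°
∠T(j27000) = −84.14° = -84.14°

-84°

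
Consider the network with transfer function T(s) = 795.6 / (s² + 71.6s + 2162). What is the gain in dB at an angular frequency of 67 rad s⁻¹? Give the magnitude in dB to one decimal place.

-16.5 dB

|(j67)² + 71.6(j67) + 2162| = |-2327 + j4797.2| = 5332
|T(j67)| = 795.6 / 5332 = 0.14922
20 log₁₀(0.14922) = -16.52 dB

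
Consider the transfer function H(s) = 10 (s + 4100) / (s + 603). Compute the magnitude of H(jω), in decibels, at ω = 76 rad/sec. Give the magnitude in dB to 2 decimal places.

|j76 + 4100| = √(76² + 4100²) = 4101
|j76 + 603| = √(76² + 603²) = 607.8
|H(j76)| = 10 × 4101 / 607.8 = 67.471
20 log₁₀(67.471) = 36.582 dB

36.58 dB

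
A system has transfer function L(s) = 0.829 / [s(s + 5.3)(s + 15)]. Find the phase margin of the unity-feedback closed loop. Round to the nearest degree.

Gain crossover: |L(jω)| = 1 at ω ≈ 0.0104 rad/sec.
∠L(j0.0104) = −90° − arctan(0.0104/5.3) − arctan(0.0104/15) ≈ -90.15°
PM = 180° + (-90.15°) = 89.85°

90°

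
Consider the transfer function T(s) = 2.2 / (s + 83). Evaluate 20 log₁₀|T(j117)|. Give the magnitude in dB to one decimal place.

|j117 + 83| = √(117² + 83²) = 143.5
|T(j117)| = 2.2 / 143.5 = 0.015336
20 log₁₀(0.015336) = -36.29 dB

-36.3 dB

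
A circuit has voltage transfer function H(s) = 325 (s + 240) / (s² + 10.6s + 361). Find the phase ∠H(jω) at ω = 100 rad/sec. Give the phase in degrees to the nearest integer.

∠(j100 + 240) = arctan(100/240) = 22.62°
∠[(j100)² + 10.6(j100) + 361] = ∠[-9639 + j1060] = 173.72°
∠H(j100) = 22.62° − 173.72° = -151.10°

-151°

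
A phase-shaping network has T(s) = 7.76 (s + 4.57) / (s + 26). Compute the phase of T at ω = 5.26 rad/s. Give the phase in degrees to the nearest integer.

∠(j5.26 + 4.57) = arctan(5.26/4.57) = 49.02°
∠(j5.26 + 26) = arctan(5.26/26) = 11.44°
∠T(j5.26) = 49.02° − 11.44° = 37.58°

38°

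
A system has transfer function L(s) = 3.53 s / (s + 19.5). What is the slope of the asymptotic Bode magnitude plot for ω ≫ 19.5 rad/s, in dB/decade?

With 1 zero and 1 pole, the high-frequency asymptotic slope is 20 × (1 − 1) = 0 dB/decade.

0 dB/decade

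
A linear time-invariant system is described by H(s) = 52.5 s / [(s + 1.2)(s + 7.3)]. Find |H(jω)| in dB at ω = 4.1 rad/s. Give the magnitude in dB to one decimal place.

|j4.1| = 4.1
|j4.1 + 1.2| = √(4.1² + 1.2²) = 4.272
|j4.1 + 7.3| = √(4.1² + 7.3²) = 8.373
|H(j4.1)| = 52.5 × 4.1 / (4.272 × 8.373) = 6.018
20 log₁₀(6.018) = 15.59 dB

15.6 dB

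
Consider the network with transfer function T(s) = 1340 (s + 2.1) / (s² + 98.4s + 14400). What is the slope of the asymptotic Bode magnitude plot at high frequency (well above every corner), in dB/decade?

With 1 zero and 2 poles, the high-frequency asymptotic slope is 20 × (1 − 2) = -20 dB/decade.

-20 dB/decade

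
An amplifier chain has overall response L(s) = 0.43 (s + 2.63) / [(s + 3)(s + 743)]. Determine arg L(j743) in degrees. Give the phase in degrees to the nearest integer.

-45 deg

∠(j743 + 2.63) = arctan(743/2.63) = 89.80°
∠(j743 + 3) = arctan(743/3) = 89.77°
∠(j743 + 743) = arctan(743/743) = 45.00°
∠L(j743) = 89.80° − (89.77° + 45.00°) = -44.97°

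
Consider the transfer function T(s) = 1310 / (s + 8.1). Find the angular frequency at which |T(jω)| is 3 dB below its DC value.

For a single-pole low-pass, the −3 dB point is at the pole: ω = 8.1 rad/s.

8.1 rad/s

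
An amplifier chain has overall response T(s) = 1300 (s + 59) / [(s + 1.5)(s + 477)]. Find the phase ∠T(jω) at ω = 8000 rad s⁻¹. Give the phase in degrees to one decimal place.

-87.0°

∠(j8000 + 59) = arctan(8000/59) = 89.58°
∠(j8000 + 1.5) = arctan(8000/1.5) = 89.99°
∠(j8000 + 477) = arctan(8000/477) = 86.59°
∠T(j8000) = 89.58° − (89.99° + 86.59°) = -87.00°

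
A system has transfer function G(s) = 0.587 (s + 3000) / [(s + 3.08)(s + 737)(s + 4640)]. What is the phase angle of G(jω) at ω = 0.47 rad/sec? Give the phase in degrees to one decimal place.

-8.7 deg

∠(j0.47 + 3000) = arctan(0.47/3000) = 0.01°
∠(j0.47 + 3.08) = arctan(0.47/3.08) = 8.68°
∠(j0.47 + 737) = arctan(0.47/737) = 0.04°
∠(j0.47 + 4640) = arctan(0.47/4640) = 0.01°
∠G(j0.47) = 0.01° − (8.68° + 0.04° + 0.01°) = -8.71°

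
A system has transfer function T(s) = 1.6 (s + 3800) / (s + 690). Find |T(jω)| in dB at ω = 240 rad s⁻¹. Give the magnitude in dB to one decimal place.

18.4 dB

|j240 + 3800| = √(240² + 3800²) = 3808
|j240 + 690| = √(240² + 690²) = 730.5
|T(j240)| = 1.6 × 3808 / 730.5 = 8.3391
20 log₁₀(8.3391) = 18.42 dB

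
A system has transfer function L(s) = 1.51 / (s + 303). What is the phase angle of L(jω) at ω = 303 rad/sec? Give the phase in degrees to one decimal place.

-45.0°

∠(j303 + 303) = arctan(303/303) = 45.00°
∠L(j303) = −45.00° = -45.00°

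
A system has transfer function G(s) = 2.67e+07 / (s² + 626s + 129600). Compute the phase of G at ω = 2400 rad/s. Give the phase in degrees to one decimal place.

∠[(j2400)² + 626(j2400) + 129600] = ∠[-5.6304e+06 + j1.5024e+06] = 165.06°
∠G(j2400) = −165.06° = -165.06°

-165.1°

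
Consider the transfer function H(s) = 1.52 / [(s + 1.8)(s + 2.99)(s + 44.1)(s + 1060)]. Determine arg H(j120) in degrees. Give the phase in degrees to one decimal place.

-254.0°

∠(j120 + 1.8) = arctan(120/1.8) = 89.14°
∠(j120 + 2.99) = arctan(120/2.99) = 88.57°
∠(j120 + 44.1) = arctan(120/44.1) = 69.82°
∠(j120 + 1060) = arctan(120/1060) = 6.46°
∠H(j120) = − (89.14° + 88.57° + 69.82° + 6.46°) = -253.99°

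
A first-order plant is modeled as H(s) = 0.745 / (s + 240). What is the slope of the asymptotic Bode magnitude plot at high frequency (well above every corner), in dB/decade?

With 0 zeros and 1 pole, the high-frequency asymptotic slope is 20 × (0 − 1) = -20 dB/decade.

-20 dB/decade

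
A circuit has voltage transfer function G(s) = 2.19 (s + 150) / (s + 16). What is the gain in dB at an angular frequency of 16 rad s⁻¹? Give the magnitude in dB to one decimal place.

|j16 + 150| = √(16² + 150²) = 150.9
|j16 + 16| = √(16² + 16²) = 22.63
|G(j16)| = 2.19 × 150.9 / 22.63 = 14.6
20 log₁₀(14.6) = 23.29 dB

23.3 dB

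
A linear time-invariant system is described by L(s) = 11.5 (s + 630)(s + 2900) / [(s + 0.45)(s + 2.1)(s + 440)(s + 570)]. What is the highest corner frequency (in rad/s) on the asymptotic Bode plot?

2900 rad/s

Break frequencies occur at each pole and zero magnitude: 0.45 rad/s, 2.1 rad/s, 440 rad/s, 570 rad/s, 630 rad/s, 2900 rad/s.
The highest is 2900 rad/s.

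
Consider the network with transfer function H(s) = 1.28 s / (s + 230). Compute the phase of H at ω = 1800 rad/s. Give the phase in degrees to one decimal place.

∠(j1800) = 90.00°
∠(j1800 + 230) = arctan(1800/230) = 82.72°
∠H(j1800) = 90.00° − 82.72° = 7.28°

7.3°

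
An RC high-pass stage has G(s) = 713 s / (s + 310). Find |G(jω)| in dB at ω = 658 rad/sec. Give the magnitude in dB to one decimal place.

|j658| = 658
|j658 + 310| = √(658² + 310²) = 727.4
|G(j658)| = 713 × 658 / 727.4 = 645
20 log₁₀(645) = 56.19 dB

56.2 dB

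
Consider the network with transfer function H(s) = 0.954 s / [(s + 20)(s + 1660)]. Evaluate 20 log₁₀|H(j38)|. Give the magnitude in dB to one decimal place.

-65.9 dB

|j38| = 38
|j38 + 20| = √(38² + 20²) = 42.94
|j38 + 1660| = √(38² + 1660²) = 1660
|H(j38)| = 0.954 × 38 / (42.94 × 1660) = 0.00050843
20 log₁₀(0.00050843) = -65.88 dB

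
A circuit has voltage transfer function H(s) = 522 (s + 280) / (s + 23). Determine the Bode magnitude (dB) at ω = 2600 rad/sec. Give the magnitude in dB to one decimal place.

|j2600 + 280| = √(2600² + 280²) = 2615
|j2600 + 23| = √(2600² + 23²) = 2600
|H(j2600)| = 522 × 2615 / 2600 = 525
20 log₁₀(525) = 54.40 dB

54.4 dB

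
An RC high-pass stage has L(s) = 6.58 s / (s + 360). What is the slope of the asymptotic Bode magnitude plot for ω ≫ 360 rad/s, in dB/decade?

With 1 zero and 1 pole, the high-frequency asymptotic slope is 20 × (1 − 1) = 0 dB/decade.

0 dB/decade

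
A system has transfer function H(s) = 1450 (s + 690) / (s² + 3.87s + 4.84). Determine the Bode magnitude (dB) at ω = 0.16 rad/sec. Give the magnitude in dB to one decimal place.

106.3 dB

|j0.16 + 690| = √(0.16² + 690²) = 690
|(j0.16)² + 3.87(j0.16) + 4.84| = |4.8144 + j0.6192| = 4.854
|H(j0.16)| = 1450 × 690 / 4.854 = 2.0612e+05
20 log₁₀(2.0612e+05) = 106.28 dB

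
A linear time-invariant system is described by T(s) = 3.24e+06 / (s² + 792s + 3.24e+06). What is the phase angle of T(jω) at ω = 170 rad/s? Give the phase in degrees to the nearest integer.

∠[(j170)² + 792(j170) + 3.24e+06] = ∠[3.2111e+06 + j1.3464e+05] = 2.40°
∠T(j170) = −2.40° = -2.40°

-2 deg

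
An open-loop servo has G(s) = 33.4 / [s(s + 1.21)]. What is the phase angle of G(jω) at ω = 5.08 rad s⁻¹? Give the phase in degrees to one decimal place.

∠(j5.08 + 1.21) = arctan(5.08/1.21) = 76.60°
∠(j5.08) = 90.00°
∠G(j5.08) = − (76.60° + 90.00°) = -166.60°

-166.6°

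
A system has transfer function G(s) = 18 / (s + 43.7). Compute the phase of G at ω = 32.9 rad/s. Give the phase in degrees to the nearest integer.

-37 deg

∠(j32.9 + 43.7) = arctan(32.9/43.7) = 36.97°
∠G(j32.9) = −36.97° = -36.97°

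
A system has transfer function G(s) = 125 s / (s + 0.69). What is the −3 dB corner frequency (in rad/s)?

0.69 rad/s

For a single-pole high-pass, the −3 dB point is at the pole: ω = 0.69 rad/s.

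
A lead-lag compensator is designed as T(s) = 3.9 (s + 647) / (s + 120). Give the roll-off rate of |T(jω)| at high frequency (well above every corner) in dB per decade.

0 dB/decade

With 1 zero and 1 pole, the high-frequency asymptotic slope is 20 × (1 − 1) = 0 dB/decade.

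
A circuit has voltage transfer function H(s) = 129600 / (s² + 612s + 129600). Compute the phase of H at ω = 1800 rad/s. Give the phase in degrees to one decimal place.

-160.5°

∠[(j1800)² + 612(j1800) + 129600] = ∠[-3.1104e+06 + j1.1016e+06] = 160.50°
∠H(j1800) = −160.50° = -160.50°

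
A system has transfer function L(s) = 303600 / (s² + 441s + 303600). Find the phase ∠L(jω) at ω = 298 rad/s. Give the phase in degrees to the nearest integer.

∠[(j298)² + 441(j298) + 303600] = ∠[2.148e+05 + j1.3142e+05] = 31.46°
∠L(j298) = −31.46° = -31.46°

-31°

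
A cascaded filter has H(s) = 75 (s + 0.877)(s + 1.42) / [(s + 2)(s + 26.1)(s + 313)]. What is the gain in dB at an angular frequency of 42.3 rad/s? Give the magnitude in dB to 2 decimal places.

|j42.3 + 0.877| = √(42.3² + 0.877²) = 42.31
|j42.3 + 1.42| = √(42.3² + 1.42²) = 42.32
|j42.3 + 2| = √(42.3² + 2²) = 42.35
|j42.3 + 26.1| = √(42.3² + 26.1²) = 49.7
|j42.3 + 313| = √(42.3² + 313²) = 315.8
|H(j42.3)| = 75 × 42.31 × 42.32 / (42.35 × 49.7 × 315.8) = 0.20202
20 log₁₀(0.20202) = -13.892 dB

-13.89 dB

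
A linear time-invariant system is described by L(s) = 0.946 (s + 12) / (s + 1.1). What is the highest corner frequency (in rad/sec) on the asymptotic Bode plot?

Break frequencies occur at each pole and zero magnitude: 1.1 rad/sec, 12 rad/sec.
The highest is 12 rad/sec.

12 rad/sec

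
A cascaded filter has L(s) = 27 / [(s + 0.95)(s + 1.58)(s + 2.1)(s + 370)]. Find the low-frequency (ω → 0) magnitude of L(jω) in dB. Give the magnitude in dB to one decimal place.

-32.7 dB

L(0) = 27 / (0.95 × 1.58 × 2.1 × 370) = 0.023151
20 log₁₀(0.023151) = -32.71 dB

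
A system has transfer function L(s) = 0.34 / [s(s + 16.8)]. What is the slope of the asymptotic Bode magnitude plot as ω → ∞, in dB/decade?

-40 dB/decade

With 0 zeros and 2 poles, the high-frequency asymptotic slope is 20 × (0 − 2) = -40 dB/decade.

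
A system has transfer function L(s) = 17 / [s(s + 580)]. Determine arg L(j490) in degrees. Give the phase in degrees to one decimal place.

∠(j490 + 580) = arctan(490/580) = 40.19°
∠(j490) = 90.00°
∠L(j490) = − (40.19° + 90.00°) = -130.19°

-130.2°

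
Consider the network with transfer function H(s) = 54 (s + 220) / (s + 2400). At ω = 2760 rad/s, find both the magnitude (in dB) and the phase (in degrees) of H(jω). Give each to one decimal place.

|j2760 + 220| = √(2760² + 220²) = 2769
|j2760 + 2400| = √(2760² + 2400²) = 3658
|H(j2760)| = 54 × 2769 / 3658 = 40.878
20 log₁₀(40.878) = 32.23 dB
∠(j2760 + 220) = arctan(2760/220) = 85.44°
∠(j2760 + 2400) = arctan(2760/2400) = 48.99°
∠H(j2760) = 85.44° − 48.99° = 36.45°

|H| = 32.2 dB, ∠H = 36.5°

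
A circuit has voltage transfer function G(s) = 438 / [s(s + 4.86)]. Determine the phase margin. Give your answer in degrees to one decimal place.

13.2°

Gain crossover: |G(jω)| = 1 at ω ≈ 20.6 rad/sec.
∠G(j20.6) = −90° − arctan(20.6/4.86) ≈ -166.76°
PM = 180° + (-166.76°) = 13.24°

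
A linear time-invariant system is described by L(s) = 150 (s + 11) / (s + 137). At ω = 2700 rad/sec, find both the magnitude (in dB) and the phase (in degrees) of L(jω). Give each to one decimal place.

|j2700 + 11| = √(2700² + 11²) = 2700
|j2700 + 137| = √(2700² + 137²) = 2703
|L(j2700)| = 150 × 2700 / 2703 = 149.81
20 log₁₀(149.81) = 43.51 dB
∠(j2700 + 11) = arctan(2700/11) = 89.77°
∠(j2700 + 137) = arctan(2700/137) = 87.10°
∠L(j2700) = 89.77° − 87.10° = 2.67°

|L| = 43.5 dB, ∠L = 2.7°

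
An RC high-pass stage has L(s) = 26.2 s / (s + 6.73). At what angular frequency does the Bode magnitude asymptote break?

The single real pole at s = −6.73 gives a corner at ω = 6.73 rad/s.

6.73 rad/s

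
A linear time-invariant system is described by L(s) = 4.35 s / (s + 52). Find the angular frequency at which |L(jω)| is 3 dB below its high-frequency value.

For a single-pole high-pass, the −3 dB point is at the pole: ω = 52 rad/s.

52 rad/s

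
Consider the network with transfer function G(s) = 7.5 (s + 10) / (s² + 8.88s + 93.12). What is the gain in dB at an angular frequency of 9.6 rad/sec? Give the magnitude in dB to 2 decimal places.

1.72 dB

|j9.6 + 10| = √(9.6² + 10²) = 13.86
|(j9.6)² + 8.88(j9.6) + 93.12| = |0.96 + j85.248| = 85.25
|G(j9.6)| = 7.5 × 13.86 / 85.25 = 1.2195
20 log₁₀(1.2195) = 1.724 dB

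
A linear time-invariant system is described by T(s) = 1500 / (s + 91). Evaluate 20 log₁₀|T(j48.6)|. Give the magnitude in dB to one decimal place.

23.3 dB

|j48.6 + 91| = √(48.6² + 91²) = 103.2
|T(j48.6)| = 1500 / 103.2 = 14.54
20 log₁₀(14.54) = 23.25 dB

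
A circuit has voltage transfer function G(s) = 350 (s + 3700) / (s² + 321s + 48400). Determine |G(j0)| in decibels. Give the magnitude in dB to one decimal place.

28.5 dB

G(0) = 350 × 3700 / 48400 = 26.756
20 log₁₀(26.756) = 28.55 dB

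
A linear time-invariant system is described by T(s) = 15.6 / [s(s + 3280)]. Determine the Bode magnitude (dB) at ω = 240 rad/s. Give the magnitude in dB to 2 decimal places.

-94.08 dB

|j240 + 3280| = √(240² + 3280²) = 3289
|j240| = 240
|T(j240)| = 15.6 / (3289 × 240) = 1.9764e-05
20 log₁₀(1.9764e-05) = -94.082 dB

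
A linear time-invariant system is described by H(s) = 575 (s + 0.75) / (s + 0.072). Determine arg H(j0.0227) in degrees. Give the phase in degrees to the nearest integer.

-16 deg

∠(j0.0227 + 0.75) = arctan(0.0227/0.75) = 1.73°
∠(j0.0227 + 0.072) = arctan(0.0227/0.072) = 17.50°
∠H(j0.0227) = 1.73° − 17.50° = -15.77°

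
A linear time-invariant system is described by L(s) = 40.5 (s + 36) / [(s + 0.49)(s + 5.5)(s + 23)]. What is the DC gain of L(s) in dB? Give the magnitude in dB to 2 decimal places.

L(0) = 40.5 × 36 / (0.49 × 5.5 × 23) = 23.522
20 log₁₀(23.522) = 27.429 dB

27.43 dB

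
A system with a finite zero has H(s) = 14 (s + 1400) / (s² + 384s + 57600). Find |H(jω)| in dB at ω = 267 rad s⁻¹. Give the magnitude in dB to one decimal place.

|j267 + 1400| = √(267² + 1400²) = 1425
|(j267)² + 384(j267) + 57600| = |-13689 + j1.0253e+05| = 1.034e+05
|H(j267)| = 14 × 1425 / 1.034e+05 = 0.1929
20 log₁₀(0.1929) = -14.29 dB

-14.3 dB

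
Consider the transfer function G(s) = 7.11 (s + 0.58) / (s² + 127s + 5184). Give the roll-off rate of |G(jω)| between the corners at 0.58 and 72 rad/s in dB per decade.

In this band the factors already past their corner are: zero at 0.58; net slope = 20 dB/decade.

20 dB/decade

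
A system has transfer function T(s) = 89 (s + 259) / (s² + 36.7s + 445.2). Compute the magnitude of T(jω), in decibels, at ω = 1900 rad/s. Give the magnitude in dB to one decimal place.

-26.5 dB

|j1900 + 259| = √(1900² + 259²) = 1918
|(j1900)² + 36.7(j1900) + 445.2| = |-3.6096e+06 + j69730| = 3.61e+06
|T(j1900)| = 89 × 1918 / 3.61e+06 = 0.047272
20 log₁₀(0.047272) = -26.51 dB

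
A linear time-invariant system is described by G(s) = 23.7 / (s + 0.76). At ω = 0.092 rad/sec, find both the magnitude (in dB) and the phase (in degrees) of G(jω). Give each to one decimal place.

|j0.092 + 0.76| = √(0.092² + 0.76²) = 0.7655
|G(j0.092)| = 23.7 / 0.7655 = 30.958
20 log₁₀(30.958) = 29.82 dB
∠(j0.092 + 0.76) = arctan(0.092/0.76) = 6.90°
∠G(j0.092) = −6.90° = -6.90°

|G| = 29.8 dB, ∠G = -6.9°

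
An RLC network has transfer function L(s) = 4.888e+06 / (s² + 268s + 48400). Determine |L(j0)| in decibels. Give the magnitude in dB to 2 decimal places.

L(0) = 4.888e+06 / 48400 = 100.99
20 log₁₀(100.99) = 40.086 dB

40.09 dB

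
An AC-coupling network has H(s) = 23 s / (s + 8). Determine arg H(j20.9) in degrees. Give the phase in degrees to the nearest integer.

21 deg

∠(j20.9) = 90.00°
∠(j20.9 + 8) = arctan(20.9/8) = 69.05°
∠H(j20.9) = 90.00° − 69.05° = 20.95°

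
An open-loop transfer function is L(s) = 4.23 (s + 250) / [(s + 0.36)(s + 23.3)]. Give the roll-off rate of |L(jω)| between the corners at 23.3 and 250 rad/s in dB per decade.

-40 dB/decade

In this band the factors already past their corner are: pole at 0.36, pole at 23.3; net slope = -40 dB/decade.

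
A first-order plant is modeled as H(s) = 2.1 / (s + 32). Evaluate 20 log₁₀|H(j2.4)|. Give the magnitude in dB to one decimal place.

|j2.4 + 32| = √(2.4² + 32²) = 32.09
|H(j2.4)| = 2.1 / 32.09 = 0.065441
20 log₁₀(0.065441) = -23.68 dB

-23.7 dB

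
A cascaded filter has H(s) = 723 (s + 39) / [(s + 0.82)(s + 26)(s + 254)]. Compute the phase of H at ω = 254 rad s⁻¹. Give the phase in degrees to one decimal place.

-137.7°

∠(j254 + 39) = arctan(254/39) = 81.27°
∠(j254 + 0.82) = arctan(254/0.82) = 89.82°
∠(j254 + 26) = arctan(254/26) = 84.16°
∠(j254 + 254) = arctan(254/254) = 45.00°
∠H(j254) = 81.27° − (89.82° + 84.16° + 45.00°) = -137.70°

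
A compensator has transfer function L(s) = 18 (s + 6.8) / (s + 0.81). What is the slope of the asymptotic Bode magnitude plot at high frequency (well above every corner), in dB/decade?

0 dB/decade

With 1 zero and 1 pole, the high-frequency asymptotic slope is 20 × (1 − 1) = 0 dB/decade.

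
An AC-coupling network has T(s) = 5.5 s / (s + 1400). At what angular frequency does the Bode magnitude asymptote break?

1400 rad/s

The single real pole at s = −1400 gives a corner at ω = 1400 rad/s.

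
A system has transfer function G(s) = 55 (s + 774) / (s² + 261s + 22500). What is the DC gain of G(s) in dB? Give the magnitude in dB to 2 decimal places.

G(0) = 55 × 774 / 22500 = 1.892
20 log₁₀(1.892) = 5.538 dB

5.54 dB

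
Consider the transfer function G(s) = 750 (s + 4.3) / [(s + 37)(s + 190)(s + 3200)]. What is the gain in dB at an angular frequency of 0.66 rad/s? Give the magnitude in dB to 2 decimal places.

-76.77 dB

|j0.66 + 4.3| = √(0.66² + 4.3²) = 4.35
|j0.66 + 37| = √(0.66² + 37²) = 37.01
|j0.66 + 190| = √(0.66² + 190²) = 190
|j0.66 + 3200| = √(0.66² + 3200²) = 3200
|G(j0.66)| = 750 × 4.35 / (37.01 × 190 × 3200) = 0.00014501
20 log₁₀(0.00014501) = -76.772 dB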